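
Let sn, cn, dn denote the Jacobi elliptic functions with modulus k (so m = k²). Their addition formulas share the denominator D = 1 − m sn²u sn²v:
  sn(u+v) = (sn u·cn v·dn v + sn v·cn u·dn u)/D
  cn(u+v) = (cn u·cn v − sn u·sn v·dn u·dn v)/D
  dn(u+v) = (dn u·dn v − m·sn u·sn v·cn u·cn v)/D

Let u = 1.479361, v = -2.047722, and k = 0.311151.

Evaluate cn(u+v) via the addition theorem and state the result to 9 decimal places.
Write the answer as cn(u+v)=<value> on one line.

cn(u+v)=0.844274014

sn u = 0.9921759669917061, cn u = 0.1248473088379278, dn u = 0.9511540859777187
sn v = -0.9146142481233694, cn v = -0.4043275616745953, dn v = 0.9586513639550297
m = k² = 0.096814944801
D = 1 − m·sn²u·sn²v = 0.9202747786420765
cn(u+v) = (cn u·cn v − sn u·sn v·dn u·dn v)/D = 0.7769640814765637/0.9202747786420765 = 0.8442740141406713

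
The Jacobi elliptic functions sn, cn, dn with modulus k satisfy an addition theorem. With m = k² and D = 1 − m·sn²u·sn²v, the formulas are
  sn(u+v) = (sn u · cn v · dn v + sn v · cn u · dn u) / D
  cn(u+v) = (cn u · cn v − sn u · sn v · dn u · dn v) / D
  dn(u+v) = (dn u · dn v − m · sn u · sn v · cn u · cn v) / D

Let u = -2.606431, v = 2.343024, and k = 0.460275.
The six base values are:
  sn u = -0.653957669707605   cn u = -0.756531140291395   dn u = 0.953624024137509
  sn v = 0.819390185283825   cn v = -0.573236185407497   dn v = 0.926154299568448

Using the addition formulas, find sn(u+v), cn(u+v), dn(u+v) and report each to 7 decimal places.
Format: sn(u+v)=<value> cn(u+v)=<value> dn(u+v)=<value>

m = k² = 0.211853075625
D = 1 − m·sn²u·sn²v = 0.9391703155150297
sn(u+v) = (sn u·cn v·dn v + sn v·cn u·dn u)/D = -0.2439564933474411/0.9391703155150297 = -0.2597574575317133
cn(u+v) = (cn u·cn v − sn u·sn v·dn u·dn v)/D = 0.9069322526507812/0.9391703155150297 = 0.9656738907398606
dn(u+v) = (dn u·dn v − m·sn u·sn v·cn u·cn v)/D = 0.9324336407155462/0.9391703155150297 = 0.9928269934769082

sn(u+v)=-0.2597575 cn(u+v)=0.9656739 dn(u+v)=0.9928270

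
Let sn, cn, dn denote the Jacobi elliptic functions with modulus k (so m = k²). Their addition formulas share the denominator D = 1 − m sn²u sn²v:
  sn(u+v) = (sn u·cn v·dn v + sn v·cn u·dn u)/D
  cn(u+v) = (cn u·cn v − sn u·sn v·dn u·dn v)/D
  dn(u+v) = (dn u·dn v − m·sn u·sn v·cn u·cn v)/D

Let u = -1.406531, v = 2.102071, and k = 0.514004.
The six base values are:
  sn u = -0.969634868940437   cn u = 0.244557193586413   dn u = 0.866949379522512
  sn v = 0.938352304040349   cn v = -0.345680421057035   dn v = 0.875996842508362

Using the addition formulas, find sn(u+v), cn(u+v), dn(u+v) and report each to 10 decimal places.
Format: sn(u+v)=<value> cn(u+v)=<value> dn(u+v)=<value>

m = k² = 0.264200112016
D = 1 − m·sn²u·sn²v = 0.7812836265253884
sn(u+v) = (sn u·cn v·dn v + sn v·cn u·dn u)/D = 0.4925681839317736/0.7812836265253884 = 0.6304601391973076
cn(u+v) = (cn u·cn v − sn u·sn v·dn u·dn v)/D = 0.6064492470560228/0.7812836265253884 = 0.7762216261373498
dn(u+v) = (dn u·dn v − m·sn u·sn v·cn u·cn v)/D = 0.7391231097989201/0.7812836265253884 = 0.9460368612689744

sn(u+v)=0.6304601392 cn(u+v)=0.7762216261 dn(u+v)=0.9460368613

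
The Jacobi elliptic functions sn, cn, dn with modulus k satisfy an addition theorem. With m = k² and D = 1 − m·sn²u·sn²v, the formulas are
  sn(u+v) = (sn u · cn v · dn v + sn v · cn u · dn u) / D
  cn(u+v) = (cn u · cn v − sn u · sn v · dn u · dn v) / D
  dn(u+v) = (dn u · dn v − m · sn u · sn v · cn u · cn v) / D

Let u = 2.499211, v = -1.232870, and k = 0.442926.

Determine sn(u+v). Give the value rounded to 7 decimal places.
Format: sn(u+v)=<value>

sn(u+v)=0.9384791

sn u = 0.7178386446004842, cn u = -0.696209508925395, dn u = 0.9481076834192736
sn v = -0.9275194207863788, cn v = 0.3737749644693989, dn v = 0.9117153616297548
m = k² = 0.196183441476
D = 1 − m·sn²u·sn²v = 0.9130314875419591
sn(u+v) = (sn u·cn v·dn v + sn v·cn u·dn u)/D = 0.8568609416010551/0.9130314875419591 = 0.9384790703197707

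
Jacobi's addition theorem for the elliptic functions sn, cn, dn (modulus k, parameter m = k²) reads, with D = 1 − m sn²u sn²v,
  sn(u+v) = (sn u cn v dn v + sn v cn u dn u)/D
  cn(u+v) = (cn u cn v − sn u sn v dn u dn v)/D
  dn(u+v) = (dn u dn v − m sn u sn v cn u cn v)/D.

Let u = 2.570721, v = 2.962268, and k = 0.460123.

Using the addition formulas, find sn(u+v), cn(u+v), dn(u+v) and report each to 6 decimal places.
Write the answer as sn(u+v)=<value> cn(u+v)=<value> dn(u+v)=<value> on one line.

sn(u+v)=-0.886650 cn(u+v)=0.462440 dn(u+v)=0.912996

sn u = 0.6791938738747963, cn u = -0.7339589100834918, dn u = 0.9499135740003253
sn v = 0.3589718619090095, cn v = -0.9333483820940491, dn v = 0.9862649093329173
m = k² = 0.211713175129
D = 1 − m·sn²u·sn²v = 0.9874149130381989
sn(u+v) = (sn u·cn v·dn v + sn v·cn u·dn u)/D = -0.8754917887620136/0.9874149130381989 = -0.8866503606555763
cn(u+v) = (cn u·cn v − sn u·sn v·dn u·dn v)/D = 0.4566205627219647/0.9874149130381989 = 0.4624404155665208
dn(u+v) = (dn u·dn v − m·sn u·sn v·cn u·cn v)/D = 0.90150599154827/0.9874149130381989 = 0.9129961272049317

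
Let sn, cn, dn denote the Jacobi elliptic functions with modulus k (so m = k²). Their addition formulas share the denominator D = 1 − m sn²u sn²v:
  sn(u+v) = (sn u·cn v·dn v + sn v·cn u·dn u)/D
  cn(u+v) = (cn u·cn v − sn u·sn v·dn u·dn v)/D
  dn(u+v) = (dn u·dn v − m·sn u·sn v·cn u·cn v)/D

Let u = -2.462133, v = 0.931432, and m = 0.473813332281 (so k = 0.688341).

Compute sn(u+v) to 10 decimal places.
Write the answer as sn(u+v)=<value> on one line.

sn u = -0.8913209591127257, cn u = -0.453372857421318, dn u = 0.7896692674900536
sn v = 0.7696038155387466, cn v = 0.6385217044926531, dn v = 0.8481539281514379
m = k² = 0.473813332281
D = 1 − m·sn²u·sn²v = 0.777048735903695
sn(u+v) = (sn u·cn v·dn v + sn v·cn u·dn u)/D = -0.7582373721669208/0.777048735903695 = -0.9757912691088843

sn(u+v)=-0.9757912691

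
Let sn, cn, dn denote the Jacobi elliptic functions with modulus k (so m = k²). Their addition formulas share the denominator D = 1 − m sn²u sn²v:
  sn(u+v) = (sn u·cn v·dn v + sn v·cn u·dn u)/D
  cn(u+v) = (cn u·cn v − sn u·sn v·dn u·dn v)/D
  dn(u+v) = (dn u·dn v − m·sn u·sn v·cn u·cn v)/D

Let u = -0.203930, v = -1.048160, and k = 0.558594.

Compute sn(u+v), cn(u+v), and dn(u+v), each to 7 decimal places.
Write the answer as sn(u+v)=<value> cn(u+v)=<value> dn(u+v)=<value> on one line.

sn(u+v)=-0.9236672 cn(u+v)=0.3831957 dn(u+v)=0.8566157

sn u = -0.2020913677755635, cn u = 0.9793666724320376, dn u = 0.9936078298180545
sn v = -0.8416401724871074, cn v = 0.5400387208857084, dn v = 0.8825944370177574
m = k² = 0.312027256836
D = 1 − m·sn²u·sn²v = 0.9909730513296845
sn(u+v) = (sn u·cn v·dn v + sn v·cn u·dn u)/D = -0.915329286889719/0.9909730513296845 = -0.9236671831403821
cn(u+v) = (cn u·cn v − sn u·sn v·dn u·dn v)/D = 0.3797365995313385/0.9909730513296845 = 0.3831956873315668
dn(u+v) = (dn u·dn v − m·sn u·sn v·cn u·cn v)/D = 0.8488830946936614/0.9909730513296845 = 0.8566157208358318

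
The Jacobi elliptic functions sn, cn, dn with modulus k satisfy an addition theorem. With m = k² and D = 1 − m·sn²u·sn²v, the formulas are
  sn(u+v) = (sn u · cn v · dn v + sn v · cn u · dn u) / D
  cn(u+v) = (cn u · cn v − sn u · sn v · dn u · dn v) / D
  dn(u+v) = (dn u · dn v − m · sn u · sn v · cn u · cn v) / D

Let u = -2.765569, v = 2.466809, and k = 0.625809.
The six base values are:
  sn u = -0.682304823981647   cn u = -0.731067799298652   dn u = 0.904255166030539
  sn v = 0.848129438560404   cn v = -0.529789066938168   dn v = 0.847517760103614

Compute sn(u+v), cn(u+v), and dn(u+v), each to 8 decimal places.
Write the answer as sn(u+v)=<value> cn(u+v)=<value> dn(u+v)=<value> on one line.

sn(u+v)=-0.29270352 cn(u+v)=0.95620325 dn(u+v)=0.98308004

m = k² = 0.391636904481
D = 1 − m·sn²u·sn²v = 0.868851064923241
sn(u+v) = (sn u·cn v·dn v + sn v·cn u·dn u)/D = -0.2543157671722445/0.868851064923241 = -0.2927035224324806
cn(u+v) = (cn u·cn v − sn u·sn v·dn u·dn v)/D = 0.8307982087040406/0.868851064923241 = 0.9562032461540895
dn(u+v) = (dn u·dn v − m·sn u·sn v·cn u·cn v)/D = 0.8541501419958354/0.868851064923241 = 0.9830800426898201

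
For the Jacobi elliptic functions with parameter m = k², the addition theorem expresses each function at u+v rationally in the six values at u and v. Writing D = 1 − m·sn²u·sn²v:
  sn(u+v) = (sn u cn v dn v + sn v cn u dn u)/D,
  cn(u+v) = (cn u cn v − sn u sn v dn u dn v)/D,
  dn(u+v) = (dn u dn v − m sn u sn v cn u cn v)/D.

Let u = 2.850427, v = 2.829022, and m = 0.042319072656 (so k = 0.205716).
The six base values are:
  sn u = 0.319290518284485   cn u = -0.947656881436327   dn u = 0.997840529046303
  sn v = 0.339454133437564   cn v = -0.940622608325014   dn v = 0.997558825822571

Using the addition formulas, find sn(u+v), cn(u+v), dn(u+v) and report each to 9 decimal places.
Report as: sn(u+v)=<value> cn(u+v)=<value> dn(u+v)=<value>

sn(u+v)=-0.620898759 cn(u+v)=0.783890765 dn(u+v)=0.991809130

m = k² = 0.042319072656
D = 1 − m·sn²u·sn²v = 0.999502869523058
sn(u+v) = (sn u·cn v·dn v + sn v·cn u·dn u)/D = -0.6205900915044652/0.999502869523058 = -0.6208987592007593
cn(u+v) = (cn u·cn v − sn u·sn v·dn u·dn v)/D = 0.7835010686089118/0.999502869523058 = 0.7838907645985871
dn(u+v) = (dn u·dn v − m·sn u·sn v·cn u·cn v)/D = 0.9913160719390715/0.999502869523058 = 0.991809130485145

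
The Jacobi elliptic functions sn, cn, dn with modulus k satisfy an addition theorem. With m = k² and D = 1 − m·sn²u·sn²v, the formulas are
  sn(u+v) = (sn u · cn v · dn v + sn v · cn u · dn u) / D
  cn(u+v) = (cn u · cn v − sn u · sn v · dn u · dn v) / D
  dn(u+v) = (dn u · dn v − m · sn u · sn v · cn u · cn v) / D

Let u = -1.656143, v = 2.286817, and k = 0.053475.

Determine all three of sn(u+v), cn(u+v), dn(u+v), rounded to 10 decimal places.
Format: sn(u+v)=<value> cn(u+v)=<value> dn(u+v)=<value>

sn(u+v)=0.5896000752 cn(u+v)=0.8076953332 dn(u+v)=0.9995028418

sn u = -0.9964655370023384, cn u = -0.08400258071417465, dn u = 0.9985792921848653
sn v = 0.7557288133347334, cn v = -0.6548846926716761, dn v = 0.9991830772682264
m = k² = 0.002859575625
D = 1 − m·sn²u·sn²v = 0.9983783463119733
sn(u+v) = (sn u·cn v·dn v + sn v·cn u·dn u)/D = 0.5886439480650769/0.9983783463119733 = 0.5896000752014882
cn(u+v) = (cn u·cn v − sn u·sn v·dn u·dn v)/D = 0.8063855311146087/0.9983783463119733 = 0.807695333230544
dn(u+v) = (dn u·dn v − m·sn u·sn v·cn u·cn v)/D = 0.9978819943140425/0.9983783463119733 = 0.999502841783614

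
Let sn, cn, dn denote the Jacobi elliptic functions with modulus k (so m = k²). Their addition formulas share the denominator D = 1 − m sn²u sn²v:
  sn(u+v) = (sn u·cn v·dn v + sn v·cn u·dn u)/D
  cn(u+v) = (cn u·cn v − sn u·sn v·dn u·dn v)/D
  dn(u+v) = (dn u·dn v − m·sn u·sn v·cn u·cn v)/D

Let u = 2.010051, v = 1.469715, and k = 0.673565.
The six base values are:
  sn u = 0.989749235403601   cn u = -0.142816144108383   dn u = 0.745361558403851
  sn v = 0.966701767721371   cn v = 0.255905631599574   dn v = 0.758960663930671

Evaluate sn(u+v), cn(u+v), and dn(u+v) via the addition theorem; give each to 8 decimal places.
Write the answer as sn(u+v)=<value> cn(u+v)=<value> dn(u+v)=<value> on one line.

m = k² = 0.453689809225
D = 1 − m·sn²u·sn²v = 0.584668950397627
sn(u+v) = (sn u·cn v·dn v + sn v·cn u·dn u)/D = 0.08932630279436482/0.584668950397627 = 0.1527809929595457
cn(u+v) = (cn u·cn v − sn u·sn v·dn u·dn v)/D = -0.5778049785075863/0.584668950397627 = -0.9882600711302138
dn(u+v) = (dn u·dn v − m·sn u·sn v·cn u·cn v)/D = 0.5815648760966347/0.584668950397627 = 0.9946908856731981

sn(u+v)=0.15278099 cn(u+v)=-0.98826007 dn(u+v)=0.99469089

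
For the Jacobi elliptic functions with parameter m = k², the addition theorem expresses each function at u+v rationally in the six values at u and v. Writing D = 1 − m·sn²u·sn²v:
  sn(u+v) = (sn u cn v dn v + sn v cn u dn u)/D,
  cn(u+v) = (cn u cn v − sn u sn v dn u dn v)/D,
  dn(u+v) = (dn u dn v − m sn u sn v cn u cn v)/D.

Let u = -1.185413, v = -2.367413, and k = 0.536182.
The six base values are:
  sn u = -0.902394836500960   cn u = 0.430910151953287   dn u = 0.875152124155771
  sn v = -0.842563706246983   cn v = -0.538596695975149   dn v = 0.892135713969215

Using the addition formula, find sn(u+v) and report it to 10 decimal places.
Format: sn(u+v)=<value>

sn(u+v)=0.1389550106

m = k² = 0.287491137124
D = 1 − m·sn²u·sn²v = 0.8338030079053127
sn(u+v) = (sn u·cn v·dn v + sn v·cn u·dn u)/D = 0.115861105824533/0.8338030079053127 = 0.1389550106272706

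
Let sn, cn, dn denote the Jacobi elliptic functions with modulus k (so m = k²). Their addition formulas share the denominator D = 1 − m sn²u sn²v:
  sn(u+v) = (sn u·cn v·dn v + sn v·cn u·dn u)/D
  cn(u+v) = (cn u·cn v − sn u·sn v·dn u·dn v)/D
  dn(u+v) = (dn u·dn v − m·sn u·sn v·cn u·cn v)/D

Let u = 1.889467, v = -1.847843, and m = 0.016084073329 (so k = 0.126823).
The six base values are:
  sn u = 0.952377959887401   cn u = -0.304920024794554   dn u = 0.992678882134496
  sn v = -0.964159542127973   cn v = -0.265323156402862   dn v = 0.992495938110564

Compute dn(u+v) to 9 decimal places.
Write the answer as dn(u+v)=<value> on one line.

m = k² = 0.016084073329
D = 1 − m·sn²u·sn²v = 0.9864383502281615
dn(u+v) = (dn u·dn v − m·sn u·sn v·cn u·cn v)/D = 0.9864246138642358/0.9864383502281615 = 0.9999860747872155

dn(u+v)=0.999986075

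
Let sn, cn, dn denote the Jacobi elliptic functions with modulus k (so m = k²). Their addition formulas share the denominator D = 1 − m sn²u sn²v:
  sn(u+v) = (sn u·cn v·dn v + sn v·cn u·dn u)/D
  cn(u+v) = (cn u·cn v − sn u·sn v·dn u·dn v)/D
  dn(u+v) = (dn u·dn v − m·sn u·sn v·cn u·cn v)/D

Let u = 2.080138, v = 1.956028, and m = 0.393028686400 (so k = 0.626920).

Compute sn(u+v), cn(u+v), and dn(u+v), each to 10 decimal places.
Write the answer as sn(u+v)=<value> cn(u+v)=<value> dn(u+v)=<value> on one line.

sn u = 0.9711054476566968, cn u = -0.2386508108754012, dn u = 0.7933195773186935
sn v = 0.9897745067787338, cn v = -0.1426408978200652, dn v = 0.7841989814951027
m = k² = 0.3930286864
D = 1 − m·sn²u·sn²v = 0.6368972333572899
sn(u+v) = (sn u·cn v·dn v + sn v·cn u·dn u)/D = -0.2960171404818585/0.6368972333572899 = -0.4647800696533993
cn(u+v) = (cn u·cn v − sn u·sn v·dn u·dn v)/D = -0.5639254723800954/0.6368972333572899 = -0.8854261611523466
dn(u+v) = (dn u·dn v − m·sn u·sn v·cn u·cn v)/D = 0.6092606143745421/0.6368972333572899 = 0.9566074124124135

sn(u+v)=-0.4647800697 cn(u+v)=-0.8854261612 dn(u+v)=0.9566074124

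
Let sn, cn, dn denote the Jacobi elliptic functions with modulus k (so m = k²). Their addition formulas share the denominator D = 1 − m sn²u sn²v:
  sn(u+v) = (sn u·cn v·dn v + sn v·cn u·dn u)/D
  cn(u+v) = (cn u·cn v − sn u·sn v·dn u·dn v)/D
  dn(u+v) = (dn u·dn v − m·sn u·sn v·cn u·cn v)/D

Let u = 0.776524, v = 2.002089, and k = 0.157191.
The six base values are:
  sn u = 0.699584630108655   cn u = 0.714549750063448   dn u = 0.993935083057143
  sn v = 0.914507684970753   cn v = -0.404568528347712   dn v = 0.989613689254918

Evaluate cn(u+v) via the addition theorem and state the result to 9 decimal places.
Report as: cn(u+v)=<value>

cn(u+v)=-0.927758148

m = k² = 0.024709010481
D = 1 − m·sn²u·sn²v = 0.9898862877940681
cn(u+v) = (cn u·cn v − sn u·sn v·dn u·dn v)/D = -0.9183750693901588/0.9898862877940681 = -0.9277581482987608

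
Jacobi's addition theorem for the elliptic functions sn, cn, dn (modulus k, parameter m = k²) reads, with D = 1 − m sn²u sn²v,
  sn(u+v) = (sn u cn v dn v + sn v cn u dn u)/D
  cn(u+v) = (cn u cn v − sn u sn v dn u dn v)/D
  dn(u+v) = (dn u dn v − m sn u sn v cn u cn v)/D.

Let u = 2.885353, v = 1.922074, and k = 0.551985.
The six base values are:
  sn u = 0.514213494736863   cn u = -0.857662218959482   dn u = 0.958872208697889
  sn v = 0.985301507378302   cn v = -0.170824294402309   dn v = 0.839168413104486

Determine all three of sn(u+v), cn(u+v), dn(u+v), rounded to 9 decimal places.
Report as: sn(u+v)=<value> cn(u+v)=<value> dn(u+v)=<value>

m = k² = 0.304687440225
D = 1 − m·sn²u·sn²v = 0.9217868483777531
sn(u+v) = (sn u·cn v·dn v + sn v·cn u·dn u)/D = -0.884013280908724/0.9217868483777531 = -0.9590213642823104
cn(u+v) = (cn u·cn v − sn u·sn v·dn u·dn v)/D = -0.2611733390282863/0.9217868483777531 = -0.2833337658135649
dn(u+v) = (dn u·dn v − m·sn u·sn v·cn u·cn v)/D = 0.7820383694179378/0.9217868483777531 = 0.8483939327125812

sn(u+v)=-0.959021364 cn(u+v)=-0.283333766 dn(u+v)=0.848393933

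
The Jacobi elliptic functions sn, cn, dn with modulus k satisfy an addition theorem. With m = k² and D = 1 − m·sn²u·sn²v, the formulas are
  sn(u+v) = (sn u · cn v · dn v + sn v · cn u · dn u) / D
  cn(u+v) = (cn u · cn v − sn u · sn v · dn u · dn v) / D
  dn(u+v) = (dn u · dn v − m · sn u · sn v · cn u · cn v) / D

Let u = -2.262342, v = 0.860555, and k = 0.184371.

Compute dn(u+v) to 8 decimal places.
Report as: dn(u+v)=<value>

sn u = -0.7851231527566592, cn u = -0.6193396765955202, dn u = 0.9894676834660989
sn v = 0.7561729333291238, cn v = 0.654371832294475, dn v = 0.9902338504589672
m = k² = 0.033992665641
D = 1 − m·sn²u·sn²v = 0.9880187246868742
dn(u+v) = (dn u·dn v − m·sn u·sn v·cn u·cn v)/D = 0.9716254425675365/0.9880187246868742 = 0.9834079236458468

dn(u+v)=0.98340792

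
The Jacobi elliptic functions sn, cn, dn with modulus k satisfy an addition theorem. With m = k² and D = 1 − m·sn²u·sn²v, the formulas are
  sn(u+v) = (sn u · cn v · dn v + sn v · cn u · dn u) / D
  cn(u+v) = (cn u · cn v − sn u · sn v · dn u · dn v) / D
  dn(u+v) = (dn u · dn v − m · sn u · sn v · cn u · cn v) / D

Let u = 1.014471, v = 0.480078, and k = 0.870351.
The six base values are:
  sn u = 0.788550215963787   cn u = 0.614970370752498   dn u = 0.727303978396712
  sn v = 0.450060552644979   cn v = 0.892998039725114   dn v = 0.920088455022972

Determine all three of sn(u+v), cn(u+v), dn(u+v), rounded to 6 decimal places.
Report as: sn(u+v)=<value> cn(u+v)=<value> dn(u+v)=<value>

sn(u+v)=0.938768 cn(u+v)=0.344550 dn(u+v)=0.576556

m = k² = 0.757510863201
D = 1 − m·sn²u·sn²v = 0.9045909715212959
sn(u+v) = (sn u·cn v·dn v + sn v·cn u·dn u)/D = 0.8492009431889867/0.9045909715212959 = 0.9387678740158583
cn(u+v) = (cn u·cn v − sn u·sn v·dn u·dn v)/D = 0.3116770505583901/0.9045909715212959 = 0.3445502557185898
dn(u+v) = (dn u·dn v − m·sn u·sn v·cn u·cn v)/D = 0.521547450953/0.9045909715212959 = 0.5765561091947309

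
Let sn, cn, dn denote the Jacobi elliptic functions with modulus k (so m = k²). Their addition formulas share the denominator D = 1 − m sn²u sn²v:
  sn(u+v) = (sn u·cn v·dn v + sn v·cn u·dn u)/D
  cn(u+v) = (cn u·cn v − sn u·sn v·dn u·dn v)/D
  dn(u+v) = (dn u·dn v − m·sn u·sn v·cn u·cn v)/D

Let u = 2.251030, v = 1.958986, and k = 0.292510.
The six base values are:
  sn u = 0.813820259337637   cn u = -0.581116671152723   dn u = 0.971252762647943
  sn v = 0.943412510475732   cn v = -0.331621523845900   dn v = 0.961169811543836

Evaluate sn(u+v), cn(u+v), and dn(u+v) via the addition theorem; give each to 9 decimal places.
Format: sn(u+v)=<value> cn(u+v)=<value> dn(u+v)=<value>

sn(u+v)=-0.833933757 cn(u+v)=-0.551864556 dn(u+v)=0.969791844

m = k² = 0.0855621001
D = 1 − m·sn²u·sn²v = 0.9495638773828866
sn(u+v) = (sn u·cn v·dn v + sn v·cn u·dn u)/D = -0.7918733720432903/0.9495638773828866 = -0.8339337572800153
cn(u+v) = (cn u·cn v − sn u·sn v·dn u·dn v)/D = -0.5240306478434352/0.9495638773828866 = -0.5518645562715879
dn(u+v) = (dn u·dn v − m·sn u·sn v·cn u·cn v)/D = 0.9208793040538631/0.9495638773828866 = 0.9697918444327499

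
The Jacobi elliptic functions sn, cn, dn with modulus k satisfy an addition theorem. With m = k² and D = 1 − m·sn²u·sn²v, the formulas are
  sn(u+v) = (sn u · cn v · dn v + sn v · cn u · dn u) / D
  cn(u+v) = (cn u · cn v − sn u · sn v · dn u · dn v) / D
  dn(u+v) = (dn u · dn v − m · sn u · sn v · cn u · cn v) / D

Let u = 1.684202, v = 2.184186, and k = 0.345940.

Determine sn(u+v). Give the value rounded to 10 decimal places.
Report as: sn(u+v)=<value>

sn u = 0.9982556442637564, cn u = -0.05903955195928013, dn u = 0.9384789086607865
sn v = 0.8621266913966709, cn v = -0.5066927747476072, dn v = 0.9544896292097141
m = k² = 0.1196744836
D = 1 − m·sn²u·sn²v = 0.9113605009229073
sn(u+v) = (sn u·cn v·dn v + sn v·cn u·dn u)/D = -0.5305575469726831/0.9113605009229073 = -0.5821599097562418

sn(u+v)=-0.5821599098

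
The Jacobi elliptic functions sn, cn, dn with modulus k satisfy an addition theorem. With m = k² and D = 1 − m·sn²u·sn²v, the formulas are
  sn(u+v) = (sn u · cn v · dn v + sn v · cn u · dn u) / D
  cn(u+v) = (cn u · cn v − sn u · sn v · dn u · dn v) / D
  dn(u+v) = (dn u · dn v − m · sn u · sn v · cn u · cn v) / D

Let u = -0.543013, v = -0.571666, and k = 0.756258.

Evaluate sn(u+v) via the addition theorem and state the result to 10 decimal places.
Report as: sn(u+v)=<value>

sn u = -0.5044270263452706, cn u = 0.8634543271606598, dn u = 0.9243783415026953
sn v = -0.5270293230291703, cn v = 0.8498470995816921, dn v = 0.9171378533705509
m = k² = 0.571926162564
D = 1 − m·sn²u·sn²v = 0.9595790778795366
sn(u+v) = (sn u·cn v·dn v + sn v·cn u·dn u)/D = -0.8138169387265628/0.9595790778795366 = -0.8480978352768207

sn(u+v)=-0.8480978353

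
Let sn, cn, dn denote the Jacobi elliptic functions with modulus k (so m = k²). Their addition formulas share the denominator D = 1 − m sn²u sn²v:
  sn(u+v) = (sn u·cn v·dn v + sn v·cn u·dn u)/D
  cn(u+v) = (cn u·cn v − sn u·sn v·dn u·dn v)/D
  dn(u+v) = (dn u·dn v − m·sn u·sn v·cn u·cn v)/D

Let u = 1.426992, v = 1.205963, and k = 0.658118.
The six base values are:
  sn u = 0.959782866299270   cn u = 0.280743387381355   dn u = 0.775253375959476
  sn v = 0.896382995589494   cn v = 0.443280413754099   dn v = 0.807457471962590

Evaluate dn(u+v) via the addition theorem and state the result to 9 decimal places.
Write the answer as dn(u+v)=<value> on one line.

dn(u+v)=0.853101422

m = k² = 0.433119301924
D = 1 − m·sn²u·sn²v = 0.6794168124445575
dn(u+v) = (dn u·dn v − m·sn u·sn v·cn u·cn v)/D = 0.579611448607237/0.6794168124445575 = 0.8531014216763072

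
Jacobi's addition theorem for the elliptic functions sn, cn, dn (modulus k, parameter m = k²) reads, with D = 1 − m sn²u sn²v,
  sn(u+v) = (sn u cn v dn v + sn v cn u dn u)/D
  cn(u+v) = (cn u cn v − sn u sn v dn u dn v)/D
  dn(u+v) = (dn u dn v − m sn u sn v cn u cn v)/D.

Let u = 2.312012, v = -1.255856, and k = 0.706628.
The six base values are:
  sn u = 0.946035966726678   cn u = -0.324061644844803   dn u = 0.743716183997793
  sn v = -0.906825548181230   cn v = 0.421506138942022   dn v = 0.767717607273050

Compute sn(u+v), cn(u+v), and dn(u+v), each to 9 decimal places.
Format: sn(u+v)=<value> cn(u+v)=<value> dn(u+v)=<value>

m = k² = 0.499323130384
D = 1 − m·sn²u·sn²v = 0.632510889527286
sn(u+v) = (sn u·cn v·dn v + sn v·cn u·dn u)/D = 0.5246889737403884/0.632510889527286 = 0.8295335027868383
cn(u+v) = (cn u·cn v − sn u·sn v·dn u·dn v)/D = 0.3532301037650338/0.632510889527286 = 0.5584569524629437
dn(u+v) = (dn u·dn v − m·sn u·sn v·cn u·cn v)/D = 0.512452053358341/0.632510889527286 = 0.8101869261750224

sn(u+v)=0.829533503 cn(u+v)=0.558456952 dn(u+v)=0.810186926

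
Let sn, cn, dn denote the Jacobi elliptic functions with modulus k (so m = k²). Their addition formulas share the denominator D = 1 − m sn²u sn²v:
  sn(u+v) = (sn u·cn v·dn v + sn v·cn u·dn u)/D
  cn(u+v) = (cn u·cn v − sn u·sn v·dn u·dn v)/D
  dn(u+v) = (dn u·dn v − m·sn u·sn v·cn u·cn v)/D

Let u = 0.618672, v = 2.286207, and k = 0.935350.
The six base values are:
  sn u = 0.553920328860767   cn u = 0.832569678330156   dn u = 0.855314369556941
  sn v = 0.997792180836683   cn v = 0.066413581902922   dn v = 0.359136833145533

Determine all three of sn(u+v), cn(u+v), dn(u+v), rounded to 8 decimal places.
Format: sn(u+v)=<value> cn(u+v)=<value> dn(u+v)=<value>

m = k² = 0.8748796225
D = 1 − m·sn²u·sn²v = 0.7327466844413436
sn(u+v) = (sn u·cn v·dn v + sn v·cn u·dn u)/D = 0.7237484679451804/0.7327466844413436 = 0.9877198809803915
cn(u+v) = (cn u·cn v − sn u·sn v·dn u·dn v)/D = -0.1144808224410804/0.7327466844413436 = -0.156235196790228
dn(u+v) = (dn u·dn v − m·sn u·sn v·cn u·cn v)/D = 0.2804378620546171/0.7327466844413436 = 0.3827214343090844

sn(u+v)=0.98771988 cn(u+v)=-0.15623520 dn(u+v)=0.38272143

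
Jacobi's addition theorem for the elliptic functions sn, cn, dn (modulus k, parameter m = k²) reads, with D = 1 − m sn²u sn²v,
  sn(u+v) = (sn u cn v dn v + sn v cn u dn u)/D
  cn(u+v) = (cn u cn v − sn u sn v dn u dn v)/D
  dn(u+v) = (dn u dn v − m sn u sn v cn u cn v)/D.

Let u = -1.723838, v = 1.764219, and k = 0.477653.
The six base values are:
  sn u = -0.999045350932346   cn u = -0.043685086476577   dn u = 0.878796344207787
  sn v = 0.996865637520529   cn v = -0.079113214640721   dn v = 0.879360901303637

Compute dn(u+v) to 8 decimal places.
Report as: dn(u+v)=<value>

dn(u+v)=0.99981409

m = k² = 0.228152388409
D = 1 − m·sn²u·sn²v = 0.7737082725993485
dn(u+v) = (dn u·dn v − m·sn u·sn v·cn u·cn v)/D = 0.7735644335201551/0.7737082725993485 = 0.9998140913257782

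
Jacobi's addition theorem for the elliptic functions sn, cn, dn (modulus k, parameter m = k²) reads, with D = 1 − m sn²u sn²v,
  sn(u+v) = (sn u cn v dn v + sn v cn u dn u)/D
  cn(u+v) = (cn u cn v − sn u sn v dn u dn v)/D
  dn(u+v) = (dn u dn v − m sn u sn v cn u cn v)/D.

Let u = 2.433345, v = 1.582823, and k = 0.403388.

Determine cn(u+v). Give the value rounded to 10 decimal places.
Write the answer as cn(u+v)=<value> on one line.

cn(u+v)=-0.7491767690

sn u = 0.7412447306864833, cn u = -0.6712348689017301, dn u = 0.9542502191356136
sn v = 0.9985684261749614, cn v = 0.0534892348651633, dn v = 0.915283390397402
m = k² = 0.162721878544
D = 1 − m·sn²u·sn²v = 0.9108492815558997
cn(u+v) = (cn u·cn v − sn u·sn v·dn u·dn v)/D = -0.6823871217894455/0.9108492815558997 = -0.7491767689861945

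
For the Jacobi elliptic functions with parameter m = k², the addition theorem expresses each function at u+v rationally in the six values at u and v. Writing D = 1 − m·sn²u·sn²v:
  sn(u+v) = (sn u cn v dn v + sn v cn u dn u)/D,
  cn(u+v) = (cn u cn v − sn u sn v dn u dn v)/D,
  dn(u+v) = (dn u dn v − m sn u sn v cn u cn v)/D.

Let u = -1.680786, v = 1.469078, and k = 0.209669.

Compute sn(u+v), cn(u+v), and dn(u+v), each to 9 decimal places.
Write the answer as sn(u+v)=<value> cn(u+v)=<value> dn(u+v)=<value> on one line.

sn(u+v)=-0.210062713 cn(u+v)=0.977687914 dn(u+v)=0.999029608

sn u = -0.9959311204365783, cn u = -0.09011771937827613, dn u = 0.9779549720649893
sn v = 0.9931889744546529, cn v = 0.1165146386584742, dn v = 0.9780775589333524
m = k² = 0.043961089561
D = 1 − m·sn²u·sn²v = 0.9569878814955993
sn(u+v) = (sn u·cn v·dn v + sn v·cn u·dn u)/D = -0.2010274711624611/0.9569878814955993 = -0.2100627134883792
cn(u+v) = (cn u·cn v − sn u·sn v·dn u·dn v)/D = 0.9356354852010804/0.9569878814955993 = 0.9776879136012162
dn(u+v) = (dn u·dn v − m·sn u·sn v·cn u·cn v)/D = 0.9560592282053909/0.9569878814955993 = 0.9990296080983208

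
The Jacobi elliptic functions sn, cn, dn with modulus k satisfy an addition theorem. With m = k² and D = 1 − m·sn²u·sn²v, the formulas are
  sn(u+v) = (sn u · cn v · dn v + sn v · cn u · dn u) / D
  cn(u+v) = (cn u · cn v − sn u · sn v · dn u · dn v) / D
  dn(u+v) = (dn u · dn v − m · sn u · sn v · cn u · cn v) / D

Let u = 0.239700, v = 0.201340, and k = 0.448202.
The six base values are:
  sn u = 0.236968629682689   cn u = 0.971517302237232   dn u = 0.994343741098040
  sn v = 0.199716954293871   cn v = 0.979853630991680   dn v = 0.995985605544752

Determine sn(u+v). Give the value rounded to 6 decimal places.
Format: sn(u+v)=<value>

m = k² = 0.200885032804
D = 1 − m·sn²u·sn²v = 0.9995500552763095
sn(u+v) = (sn u·cn v·dn v + sn v·cn u·dn u)/D = 0.4241934529707764/0.9995500552763095 = 0.4243844024934949

sn(u+v)=0.424384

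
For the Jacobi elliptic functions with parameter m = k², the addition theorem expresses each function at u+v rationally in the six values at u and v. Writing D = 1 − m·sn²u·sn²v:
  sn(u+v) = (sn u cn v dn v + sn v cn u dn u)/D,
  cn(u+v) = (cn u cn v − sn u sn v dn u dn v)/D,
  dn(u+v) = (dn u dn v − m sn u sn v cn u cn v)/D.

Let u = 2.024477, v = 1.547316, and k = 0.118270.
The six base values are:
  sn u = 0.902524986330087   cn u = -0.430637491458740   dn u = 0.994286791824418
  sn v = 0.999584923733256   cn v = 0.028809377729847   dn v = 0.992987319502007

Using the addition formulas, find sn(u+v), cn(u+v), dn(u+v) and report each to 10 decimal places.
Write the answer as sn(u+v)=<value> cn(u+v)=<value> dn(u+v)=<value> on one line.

m = k² = 0.0139877929
D = 1 − m·sn²u·sn²v = 0.9886156810051634
sn(u+v) = (sn u·cn v·dn v + sn v·cn u·dn u)/D = -0.402180598389507/0.9886156810051634 = -0.4068118745401596
cn(u+v) = (cn u·cn v − sn u·sn v·dn u·dn v)/D = -0.9031122471810251/0.9886156810051634 = -0.9135119587247457
dn(u+v) = (dn u·dn v − m·sn u·sn v·cn u·cn v)/D = 0.9874707337163369/0.9886156810051634 = 0.998841868168971

sn(u+v)=-0.4068118745 cn(u+v)=-0.9135119587 dn(u+v)=0.9988418682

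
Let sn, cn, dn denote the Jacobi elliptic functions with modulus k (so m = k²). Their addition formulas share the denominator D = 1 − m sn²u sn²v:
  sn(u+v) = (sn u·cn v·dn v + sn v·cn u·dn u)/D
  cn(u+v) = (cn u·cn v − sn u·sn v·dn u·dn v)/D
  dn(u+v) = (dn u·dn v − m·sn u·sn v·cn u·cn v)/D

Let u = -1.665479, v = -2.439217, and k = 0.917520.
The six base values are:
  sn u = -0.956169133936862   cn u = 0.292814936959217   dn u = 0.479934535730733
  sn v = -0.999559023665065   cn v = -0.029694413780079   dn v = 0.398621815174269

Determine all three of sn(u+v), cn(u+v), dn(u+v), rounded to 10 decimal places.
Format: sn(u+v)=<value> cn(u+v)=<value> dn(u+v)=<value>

sn(u+v)=-0.5590613238 cn(u+v)=-0.8291263090 dn(u+v)=0.8584185186

m = k² = 0.8418429504
D = 1 − m·sn²u·sn²v = 0.2310158151162238
sn(u+v) = (sn u·cn v·dn v + sn v·cn u·dn u)/D = -0.1291520074141395/0.2310158151162238 = -0.5590613237849678
cn(u+v) = (cn u·cn v − sn u·sn v·dn u·dn v)/D = -0.1915412901040174/0.2310158151162238 = -0.8291263089830158
dn(u+v) = (dn u·dn v − m·sn u·sn v·cn u·cn v)/D = 0.1983082537891689/0.2310158151162238 = 0.8584185186170057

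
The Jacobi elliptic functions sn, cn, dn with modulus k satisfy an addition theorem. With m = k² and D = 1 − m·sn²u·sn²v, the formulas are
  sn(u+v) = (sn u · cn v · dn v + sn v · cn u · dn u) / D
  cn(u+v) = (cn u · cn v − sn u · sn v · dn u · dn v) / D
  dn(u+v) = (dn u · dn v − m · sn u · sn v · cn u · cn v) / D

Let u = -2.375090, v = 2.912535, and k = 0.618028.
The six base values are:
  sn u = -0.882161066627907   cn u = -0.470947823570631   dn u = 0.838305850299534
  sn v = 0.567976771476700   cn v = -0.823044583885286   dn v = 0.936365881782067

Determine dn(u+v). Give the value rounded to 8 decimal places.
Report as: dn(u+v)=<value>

dn(u+v)=0.95026233

m = k² = 0.381958608784
D = 1 − m·sn²u·sn²v = 0.9041100205217947
dn(u+v) = (dn u·dn v − m·sn u·sn v·cn u·cn v)/D = 0.8591416954562907/0.9041100205217947 = 0.9502623308615127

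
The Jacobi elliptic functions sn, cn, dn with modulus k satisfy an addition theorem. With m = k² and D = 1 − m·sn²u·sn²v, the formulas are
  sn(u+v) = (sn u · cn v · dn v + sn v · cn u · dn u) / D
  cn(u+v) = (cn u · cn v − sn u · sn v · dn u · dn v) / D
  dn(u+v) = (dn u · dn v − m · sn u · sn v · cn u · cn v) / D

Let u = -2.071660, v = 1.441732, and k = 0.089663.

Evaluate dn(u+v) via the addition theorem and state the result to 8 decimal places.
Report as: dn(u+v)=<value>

dn(u+v)=0.99860527

sn u = -0.8795673576974614, cn u = -0.4757743827415533, dn u = 0.9968853330734204
sn v = 0.9913392660400233, cn v = 0.1313257766290679, dn v = 0.9960417654607873
m = k² = 0.008039453569
D = 1 − m·sn²u·sn²v = 0.9938876339410901
dn(u+v) = (dn u·dn v − m·sn u·sn v·cn u·cn v)/D = 0.9925014322950098/0.9938876339410901 = 0.9986052732736159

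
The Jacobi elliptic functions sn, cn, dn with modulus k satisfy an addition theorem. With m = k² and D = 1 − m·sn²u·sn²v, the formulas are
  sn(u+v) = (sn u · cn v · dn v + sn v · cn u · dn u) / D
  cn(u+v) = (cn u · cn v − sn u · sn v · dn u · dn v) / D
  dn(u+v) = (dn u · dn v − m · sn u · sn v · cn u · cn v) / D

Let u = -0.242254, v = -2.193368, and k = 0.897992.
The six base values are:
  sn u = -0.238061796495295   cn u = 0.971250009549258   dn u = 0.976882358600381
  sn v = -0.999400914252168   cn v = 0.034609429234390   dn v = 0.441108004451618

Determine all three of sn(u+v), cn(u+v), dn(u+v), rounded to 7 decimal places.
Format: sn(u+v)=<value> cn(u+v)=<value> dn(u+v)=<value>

sn(u+v)=-0.9973899 cn(u+v)=-0.0722033 dn(u+v)=0.4447632

m = k² = 0.806389632064
D = 1 − m·sn²u·sn²v = 0.9543538836071652
sn(u+v) = (sn u·cn v·dn v + sn v·cn u·dn u)/D = -0.9518629588857492/0.9543538836071652 = -0.9973899359931338
cn(u+v) = (cn u·cn v − sn u·sn v·dn u·dn v)/D = -0.06890749347745325/0.9543538836071652 = -0.07220329341250653
dn(u+v) = (dn u·dn v − m·sn u·sn v·cn u·cn v)/D = 0.4244615167031003/0.9543538836071652 = 0.4447632309083983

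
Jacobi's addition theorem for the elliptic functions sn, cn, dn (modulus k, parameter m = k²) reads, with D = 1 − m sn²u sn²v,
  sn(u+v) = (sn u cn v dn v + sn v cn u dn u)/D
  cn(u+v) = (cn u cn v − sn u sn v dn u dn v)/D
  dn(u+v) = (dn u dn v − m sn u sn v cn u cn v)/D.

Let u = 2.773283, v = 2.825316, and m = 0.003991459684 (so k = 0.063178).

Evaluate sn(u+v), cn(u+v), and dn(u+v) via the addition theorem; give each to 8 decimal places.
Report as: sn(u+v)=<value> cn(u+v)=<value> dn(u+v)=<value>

sn u = 0.3629375100939451, cn u = -0.9318134812111314, dn u = 0.999737080644979
sn v = 0.3139944516666226, cn v = -0.9494248176251646, dn v = 0.9998032166124139
m = k² = 0.003991459684
D = 1 − m·sn²u·sn²v = 0.9999481630541005
sn(u+v) = (sn u·cn v·dn v + sn v·cn u·dn u)/D = -0.6370214083634752/0.9999481630541005 = -0.6370544313195665
cn(u+v) = (cn u·cn v − sn u·sn v·dn u·dn v)/D = 0.7707788619843467/0.9999481630541005 = 0.7708188188777592
dn(u+v) = (dn u·dn v − m·sn u·sn v·cn u·cn v)/D = 0.9991379330827322/0.9999481630541005 = 0.9991897280266072

sn(u+v)=-0.63705443 cn(u+v)=0.77081882 dn(u+v)=0.99918973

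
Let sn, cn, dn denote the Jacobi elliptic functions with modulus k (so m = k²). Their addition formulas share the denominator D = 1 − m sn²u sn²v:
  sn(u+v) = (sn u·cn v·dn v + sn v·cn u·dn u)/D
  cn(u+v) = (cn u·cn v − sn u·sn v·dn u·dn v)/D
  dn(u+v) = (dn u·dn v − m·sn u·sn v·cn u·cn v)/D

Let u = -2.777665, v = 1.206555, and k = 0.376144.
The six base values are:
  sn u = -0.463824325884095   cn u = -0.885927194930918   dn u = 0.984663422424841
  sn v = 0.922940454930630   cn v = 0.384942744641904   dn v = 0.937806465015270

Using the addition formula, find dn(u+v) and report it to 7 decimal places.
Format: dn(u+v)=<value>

m = k² = 0.141484308736
D = 1 − m·sn²u·sn²v = 0.9740723779841471
dn(u+v) = (dn u·dn v − m·sn u·sn v·cn u·cn v)/D = 0.9027685115603533/0.9740723779841471 = 0.9267981845749924

dn(u+v)=0.9267982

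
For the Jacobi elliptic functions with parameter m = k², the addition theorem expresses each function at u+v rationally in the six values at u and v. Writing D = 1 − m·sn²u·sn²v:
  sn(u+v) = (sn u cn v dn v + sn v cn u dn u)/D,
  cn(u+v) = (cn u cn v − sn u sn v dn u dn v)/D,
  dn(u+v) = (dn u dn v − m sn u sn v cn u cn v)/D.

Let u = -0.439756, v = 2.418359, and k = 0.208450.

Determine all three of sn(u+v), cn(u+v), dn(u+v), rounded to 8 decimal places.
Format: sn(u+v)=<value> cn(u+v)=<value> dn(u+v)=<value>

sn u = -0.4251826966326241, cn u = 0.9051075485732124, dn u = 0.9960646772734853
sn v = 0.6855867249474385, cn v = -0.727990963251499, dn v = 0.9897356080762312
m = k² = 0.0434514025
D = 1 − m·sn²u·sn²v = 0.9963078463804146
sn(u+v) = (sn u·cn v·dn v + sn v·cn u·dn u)/D = 0.9244397675024621/0.9963078463804146 = 0.9278655897983248
cn(u+v) = (cn u·cn v − sn u·sn v·dn u·dn v)/D = -0.3715379402149577/0.9963078463804146 = -0.3729147989396597
dn(u+v) = (dn u·dn v − m·sn u·sn v·cn u·cn v)/D = 0.9774948793726579/0.9963078463804146 = 0.9811173152192827

sn(u+v)=0.92786559 cn(u+v)=-0.37291480 dn(u+v)=0.98111732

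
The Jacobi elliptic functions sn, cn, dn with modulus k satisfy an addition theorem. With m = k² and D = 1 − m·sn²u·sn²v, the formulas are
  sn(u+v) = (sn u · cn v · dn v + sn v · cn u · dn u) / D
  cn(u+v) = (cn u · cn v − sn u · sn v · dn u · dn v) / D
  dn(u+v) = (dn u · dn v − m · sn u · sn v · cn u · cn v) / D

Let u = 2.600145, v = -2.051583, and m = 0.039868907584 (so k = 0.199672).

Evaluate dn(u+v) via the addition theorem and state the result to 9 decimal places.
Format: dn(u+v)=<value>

sn u = 0.5415754857086591, cn u = -0.8406521238178311, dn u = 0.9941359512974273
sn v = -0.8978047320653857, cn v = -0.4403937591303958, dn v = 0.9838005560084837
m = k² = 0.039868907584
D = 1 − m·sn²u·sn²v = 0.9905742457611237
dn(u+v) = (dn u·dn v − m·sn u·sn v·cn u·cn v)/D = 0.9852083322195339/0.9905742457611237 = 0.9945830274060206

dn(u+v)=0.994583027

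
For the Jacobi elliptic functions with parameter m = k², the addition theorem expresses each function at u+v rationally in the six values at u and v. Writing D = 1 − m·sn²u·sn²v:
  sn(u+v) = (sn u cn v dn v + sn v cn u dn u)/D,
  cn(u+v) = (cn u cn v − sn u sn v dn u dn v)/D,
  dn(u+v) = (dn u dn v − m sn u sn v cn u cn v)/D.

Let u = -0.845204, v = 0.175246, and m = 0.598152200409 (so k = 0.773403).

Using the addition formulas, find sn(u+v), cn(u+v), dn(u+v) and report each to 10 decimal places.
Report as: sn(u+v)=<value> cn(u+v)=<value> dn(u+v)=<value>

sn u = -0.7128601524562521, cn u = 0.7013062120358331, dn u = 0.8342884617429697
sn v = 0.1738257301128167, cn v = 0.984776429221753, dn v = 0.9909220964866385
m = k² = 0.598152200409
D = 1 − m·sn²u·sn²v = 0.9908156482697067
sn(u+v) = (sn u·cn v·dn v + sn v·cn u·dn u)/D = -0.5939311271044878/0.9908156482697067 = -0.599436563342221
cn(u+v) = (cn u·cn v − sn u·sn v·dn u·dn v)/D = 0.7930709079978359/0.9908156482697067 = 0.8004222676365691
dn(u+v) = (dn u·dn v − m·sn u·sn v·cn u·cn v)/D = 0.8779037291448304/0.9908156482697067 = 0.8860414454272518

sn(u+v)=-0.5994365633 cn(u+v)=0.8004222676 dn(u+v)=0.8860414454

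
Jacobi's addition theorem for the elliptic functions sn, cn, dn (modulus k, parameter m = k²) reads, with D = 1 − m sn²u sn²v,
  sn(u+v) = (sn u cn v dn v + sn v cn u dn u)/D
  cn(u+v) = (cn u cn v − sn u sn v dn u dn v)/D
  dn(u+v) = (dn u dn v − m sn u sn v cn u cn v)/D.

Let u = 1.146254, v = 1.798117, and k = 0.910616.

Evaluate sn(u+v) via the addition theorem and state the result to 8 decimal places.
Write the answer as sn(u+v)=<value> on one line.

sn u = 0.834690854428511, cn u = 0.550718782622676, dn u = 0.6498261810284529
sn v = 0.9740994629694536, cn v = 0.2261199598501248, dn v = 0.4617107229734291
m = k² = 0.829221499456
D = 1 − m·sn²u·sn²v = 0.4518133290619406
sn(u+v) = (sn u·cn v·dn v + sn v·cn u·dn u)/D = 0.4357458227748554/0.4518133290619406 = 0.9644377329007874

sn(u+v)=0.96443773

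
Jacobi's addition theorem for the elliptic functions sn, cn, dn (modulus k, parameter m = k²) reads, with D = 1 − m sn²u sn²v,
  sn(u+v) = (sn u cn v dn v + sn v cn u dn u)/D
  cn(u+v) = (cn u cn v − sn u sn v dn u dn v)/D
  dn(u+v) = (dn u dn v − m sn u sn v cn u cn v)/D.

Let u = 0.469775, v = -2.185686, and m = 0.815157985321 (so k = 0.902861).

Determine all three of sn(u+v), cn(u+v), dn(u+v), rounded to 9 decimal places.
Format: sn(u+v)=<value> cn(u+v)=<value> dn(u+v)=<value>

sn u = 0.4407175639256796, cn u = 0.89764582595109, dn u = 0.917425886767063
sn v = -0.9989304331261496, cn v = 0.04623840151219786, dn v = 0.4319546435867306
m = k² = 0.815157985321
D = 1 − m·sn²u·sn²v = 0.842008765080331
sn(u+v) = (sn u·cn v·dn v + sn v·cn u·dn u)/D = -0.8138402999865104/0.842008765080331 = -0.9665461141712304
cn(u+v) = (cn u·cn v − sn u·sn v·dn u·dn v)/D = 0.215969272328197/0.842008765080331 = 0.2564929027877669
dn(u+v) = (dn u·dn v − m·sn u·sn v·cn u·cn v)/D = 0.4111815334949307/0.842008765080331 = 0.488334029938159

sn(u+v)=-0.966546114 cn(u+v)=0.256492903 dn(u+v)=0.488334030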